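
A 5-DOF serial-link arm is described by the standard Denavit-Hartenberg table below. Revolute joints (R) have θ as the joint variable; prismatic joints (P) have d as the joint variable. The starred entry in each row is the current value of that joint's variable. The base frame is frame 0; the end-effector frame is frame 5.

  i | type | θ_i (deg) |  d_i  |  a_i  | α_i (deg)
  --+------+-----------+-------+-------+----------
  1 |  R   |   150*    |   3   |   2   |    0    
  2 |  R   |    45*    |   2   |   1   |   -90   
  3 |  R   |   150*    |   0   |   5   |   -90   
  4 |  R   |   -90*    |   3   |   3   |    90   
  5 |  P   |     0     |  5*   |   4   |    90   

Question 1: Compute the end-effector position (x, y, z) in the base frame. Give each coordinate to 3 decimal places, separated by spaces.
after link 1: o_1 = (-1.7321, 1.0000, 3.0000)
after link 2: o_2 = (-2.6980, 0.7412, 5.0000)
after link 3: o_3 = (1.4846, 1.8619, 2.5000)
after link 4: o_4 = (3.7100, -0.6476, 5.0981)
after link 5: o_5 = (0.5626, -5.6321, 7.5981)

0.563 -5.632 7.598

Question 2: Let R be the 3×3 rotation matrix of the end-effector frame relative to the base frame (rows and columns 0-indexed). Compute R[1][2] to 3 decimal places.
End-effector z-axis (col 2 of R) = (-0.4830,-0.1294,-0.8660)
R[1][2] = -0.1294

-0.129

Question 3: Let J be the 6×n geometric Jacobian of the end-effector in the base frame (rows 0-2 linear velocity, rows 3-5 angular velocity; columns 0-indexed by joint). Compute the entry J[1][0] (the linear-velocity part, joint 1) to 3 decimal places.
axis z_0 = ẑ; lever o_n−o_0 = (0.5626,-5.6321,7.5981)
cross product → J_v[:, 0] = (5.6321,0.5626,-0.0000)
J_ω[:, 0] = z_0
entry J[1][0] = 0.5626

0.563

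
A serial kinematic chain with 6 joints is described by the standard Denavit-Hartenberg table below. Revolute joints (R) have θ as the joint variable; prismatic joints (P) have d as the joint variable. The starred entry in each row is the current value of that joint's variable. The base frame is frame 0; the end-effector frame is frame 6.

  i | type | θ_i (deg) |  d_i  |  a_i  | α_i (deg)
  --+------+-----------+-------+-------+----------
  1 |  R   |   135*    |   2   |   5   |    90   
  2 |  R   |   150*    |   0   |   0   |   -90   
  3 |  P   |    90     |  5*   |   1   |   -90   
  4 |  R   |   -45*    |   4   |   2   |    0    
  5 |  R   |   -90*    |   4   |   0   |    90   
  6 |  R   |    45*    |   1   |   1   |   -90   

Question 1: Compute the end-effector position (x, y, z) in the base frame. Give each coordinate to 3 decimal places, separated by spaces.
after link 1: o_1 = (-3.5355, 3.5355, 2.0000)
after link 2: o_2 = (-3.5355, 3.5355, 2.0000)
after link 3: o_3 = (-2.4749, 1.0607, -2.3301)
after link 4: o_4 = (-5.4244, 2.0101, -5.5549)
after link 5: o_5 = (-7.8739, 4.4596, -7.5549)
after link 6: o_6 = (-7.5265, 5.8194, -7.7291)

-7.527 5.819 -7.729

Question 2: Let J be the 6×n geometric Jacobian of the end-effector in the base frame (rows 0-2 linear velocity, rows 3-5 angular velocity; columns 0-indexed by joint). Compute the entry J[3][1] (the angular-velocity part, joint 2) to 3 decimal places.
axis z_1 = (0.7071,0.7071,0.0000); lever o_n−o_1 = (-3.9910,2.2839,-9.7291)
cross product → J_v[:, 1] = (-6.8795,6.8795,4.4370)
J_ω[:, 1] = z_1
entry J[3][1] = 0.7071

0.707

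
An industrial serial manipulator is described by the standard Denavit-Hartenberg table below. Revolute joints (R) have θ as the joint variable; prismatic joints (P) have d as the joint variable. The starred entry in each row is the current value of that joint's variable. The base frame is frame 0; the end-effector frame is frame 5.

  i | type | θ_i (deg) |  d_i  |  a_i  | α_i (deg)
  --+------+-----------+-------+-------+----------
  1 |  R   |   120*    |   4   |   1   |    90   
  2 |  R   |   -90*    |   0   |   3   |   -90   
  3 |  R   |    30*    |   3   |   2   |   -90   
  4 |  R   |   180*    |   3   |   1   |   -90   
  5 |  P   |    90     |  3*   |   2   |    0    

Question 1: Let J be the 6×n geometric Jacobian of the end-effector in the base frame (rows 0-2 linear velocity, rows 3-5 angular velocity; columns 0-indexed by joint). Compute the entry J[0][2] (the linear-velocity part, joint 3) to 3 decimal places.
-0.317

axis z_2 = (-0.5000,0.8660,0.0000); lever o_n−o_2 = (-4.1830,4.5131,-0.3660)
cross product → J_v[:, 2] = (-0.3170,-0.1830,1.3660)
J_ω[:, 2] = z_2
entry J[0][2] = -0.3170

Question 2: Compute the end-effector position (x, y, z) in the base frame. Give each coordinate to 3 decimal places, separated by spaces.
after link 1: o_1 = (-0.5000, 0.8660, 4.0000)
after link 2: o_2 = (-0.5000, 0.8660, 1.0000)
after link 3: o_3 = (-2.8660, 2.9641, -0.7321)
after link 4: o_4 = (-4.6830, 1.9151, 1.6340)
after link 5: o_5 = (-4.6830, 5.3792, 0.6340)

-4.683 5.379 0.634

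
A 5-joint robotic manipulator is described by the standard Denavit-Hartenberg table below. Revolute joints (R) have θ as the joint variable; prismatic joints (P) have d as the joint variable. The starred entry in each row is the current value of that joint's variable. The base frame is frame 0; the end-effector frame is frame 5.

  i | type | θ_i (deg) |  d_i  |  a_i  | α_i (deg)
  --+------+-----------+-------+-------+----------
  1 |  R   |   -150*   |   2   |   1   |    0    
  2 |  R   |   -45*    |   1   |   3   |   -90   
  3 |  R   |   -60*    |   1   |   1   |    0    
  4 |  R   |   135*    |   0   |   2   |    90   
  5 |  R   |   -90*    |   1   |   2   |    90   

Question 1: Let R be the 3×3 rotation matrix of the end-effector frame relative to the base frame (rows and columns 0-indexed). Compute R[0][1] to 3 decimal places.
-0.933

End-effector y-axis (col 1 of R) = (-0.9330,0.2500,0.2588)
R[0][1] = -0.9330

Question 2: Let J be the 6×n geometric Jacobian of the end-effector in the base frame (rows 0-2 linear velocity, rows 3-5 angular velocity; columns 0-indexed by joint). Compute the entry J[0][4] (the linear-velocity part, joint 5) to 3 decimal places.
-0.500

axis z_4 = (-0.9330,0.2500,0.2588); lever o_n−o_4 = (-0.4154,2.1819,0.2588)
cross product → J_v[:, 4] = (-0.5000,0.1340,-1.9319)
J_ω[:, 4] = z_4
entry J[0][4] = -0.5000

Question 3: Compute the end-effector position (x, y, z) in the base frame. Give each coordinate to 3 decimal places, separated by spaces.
-5.421 1.756 2.193

after link 1: o_1 = (-0.8660, -0.5000, 2.0000)
after link 2: o_2 = (-3.7638, 0.2765, 3.0000)
after link 3: o_3 = (-4.5056, -0.5601, 3.8660)
after link 4: o_4 = (-5.0056, -0.4261, 1.9342)
after link 5: o_5 = (-5.4210, 1.7558, 2.1930)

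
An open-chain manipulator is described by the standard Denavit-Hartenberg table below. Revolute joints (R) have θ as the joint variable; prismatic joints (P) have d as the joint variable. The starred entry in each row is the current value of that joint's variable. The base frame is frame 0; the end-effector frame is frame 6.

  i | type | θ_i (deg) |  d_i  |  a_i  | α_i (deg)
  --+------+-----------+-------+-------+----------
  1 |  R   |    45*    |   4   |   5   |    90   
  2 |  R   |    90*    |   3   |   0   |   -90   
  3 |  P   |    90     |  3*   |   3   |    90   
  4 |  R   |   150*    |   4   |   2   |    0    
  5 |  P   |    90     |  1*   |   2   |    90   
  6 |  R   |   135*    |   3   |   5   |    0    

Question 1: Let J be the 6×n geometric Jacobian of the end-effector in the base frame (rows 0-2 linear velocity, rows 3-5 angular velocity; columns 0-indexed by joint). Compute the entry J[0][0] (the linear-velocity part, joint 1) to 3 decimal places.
axis z_0 = ẑ; lever o_n−o_0 = (1.2251,-3.8128,12.5355)
cross product → J_v[:, 0] = (3.8128,1.2251,-0.0000)
J_ω[:, 0] = z_0
entry J[0][0] = 3.8128

3.813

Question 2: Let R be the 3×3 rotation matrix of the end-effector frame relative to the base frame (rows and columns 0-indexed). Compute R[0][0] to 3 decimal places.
-0.683

End-effector x-axis (col 0 of R) = (-0.6830,-0.1830,0.7071)
R[0][0] = -0.6830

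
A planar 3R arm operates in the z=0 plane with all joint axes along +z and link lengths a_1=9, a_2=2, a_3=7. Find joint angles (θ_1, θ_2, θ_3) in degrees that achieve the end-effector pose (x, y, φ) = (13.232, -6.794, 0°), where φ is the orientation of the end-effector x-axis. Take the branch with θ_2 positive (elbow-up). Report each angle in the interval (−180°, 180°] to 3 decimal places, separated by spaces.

-60.000 90.006 -30.006

wrist centre = target − a_3·(cos φ, sin φ) = (6.2320, -6.7940)
cos θ_2 = (84.9963−9²−2²)/(2·9·2) = -0.0001; θ_2 = 90.0060° (elbow-up)
β = atan2(-6.7940,6.2320) = -47.4705°; ψ = atan2(2.0000,8.9998) = 12.5291°
θ_1 = β − ψ = -59.9996°
θ_3 = φ − θ_1 − θ_2 = -30.0064° (wrapped to (-180°,180°])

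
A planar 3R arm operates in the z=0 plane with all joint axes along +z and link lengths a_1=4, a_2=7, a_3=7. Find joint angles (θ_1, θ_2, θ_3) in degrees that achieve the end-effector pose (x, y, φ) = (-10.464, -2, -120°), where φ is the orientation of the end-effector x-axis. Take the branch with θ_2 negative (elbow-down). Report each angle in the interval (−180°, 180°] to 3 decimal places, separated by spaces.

wrist centre = target − a_3·(cos φ, sin φ) = (-6.9640, 4.0622)
cos θ_2 = (64.9986−4²−7²)/(2·4·7) = -0.0000; θ_2 = -90.0014° (elbow-down)
β = atan2(4.0622,-6.9640) = 149.7445°; ψ = atan2(-7.0000,3.9998) = -60.2562°
θ_1 = β − ψ = 210.0007°
θ_3 = φ − θ_1 − θ_2 = 120.0007° (wrapped to (-180°,180°])

-149.999 -90.001 120.001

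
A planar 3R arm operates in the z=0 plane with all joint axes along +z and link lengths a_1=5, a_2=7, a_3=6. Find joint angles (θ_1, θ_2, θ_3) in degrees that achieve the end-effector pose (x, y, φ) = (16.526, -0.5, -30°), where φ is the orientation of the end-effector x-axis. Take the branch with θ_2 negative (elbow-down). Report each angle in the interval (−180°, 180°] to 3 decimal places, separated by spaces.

wrist centre = target − a_3·(cos φ, sin φ) = (11.3298, 2.5000)
cos θ_2 = (134.6154−5²−7²)/(2·5·7) = 0.8659; θ_2 = -30.0104° (elbow-down)
β = atan2(2.5000,11.3298) = 12.4433°; ψ = atan2(-3.5011,11.0615) = -17.5631°
θ_1 = β − ψ = 30.0064°
θ_3 = φ − θ_1 − θ_2 = -29.9960° (wrapped to (-180°,180°])

30.006 -30.010 -29.996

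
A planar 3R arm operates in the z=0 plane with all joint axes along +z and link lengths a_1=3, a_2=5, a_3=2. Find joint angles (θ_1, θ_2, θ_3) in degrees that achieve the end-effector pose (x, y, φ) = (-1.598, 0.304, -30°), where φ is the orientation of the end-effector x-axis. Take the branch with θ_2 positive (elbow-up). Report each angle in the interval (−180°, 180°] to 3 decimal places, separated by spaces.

wrist centre = target − a_3·(cos φ, sin φ) = (-3.3301, 1.3040)
cos θ_2 = (12.7897−3²−5²)/(2·3·5) = -0.7070; θ_2 = 134.9923° (elbow-up)
β = atan2(1.3040,-3.3301) = 158.6154°; ψ = atan2(3.5360,-0.5351) = 98.6045°
θ_1 = β − ψ = 60.0109°
θ_3 = φ − θ_1 − θ_2 = 134.9969° (wrapped to (-180°,180°])

60.011 134.992 134.997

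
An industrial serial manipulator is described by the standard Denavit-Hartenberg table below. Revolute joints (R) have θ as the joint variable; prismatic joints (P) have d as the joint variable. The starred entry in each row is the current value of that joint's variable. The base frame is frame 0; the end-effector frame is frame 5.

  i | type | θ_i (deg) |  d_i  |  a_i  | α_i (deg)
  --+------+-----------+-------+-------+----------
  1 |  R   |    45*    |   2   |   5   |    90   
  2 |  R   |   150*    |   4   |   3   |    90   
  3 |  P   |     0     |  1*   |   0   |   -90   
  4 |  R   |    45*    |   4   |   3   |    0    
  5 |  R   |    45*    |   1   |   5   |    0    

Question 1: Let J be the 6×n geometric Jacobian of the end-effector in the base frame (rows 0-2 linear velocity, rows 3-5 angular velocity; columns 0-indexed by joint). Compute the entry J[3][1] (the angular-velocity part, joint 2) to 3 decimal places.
axis z_1 = (0.7071,-0.7071,0.0000); lever o_n−o_1 = (1.0636,-11.6643,-2.7406)
cross product → J_v[:, 1] = (1.9379,1.9379,-7.4959)
J_ω[:, 1] = z_1
entry J[3][1] = 0.7071

0.707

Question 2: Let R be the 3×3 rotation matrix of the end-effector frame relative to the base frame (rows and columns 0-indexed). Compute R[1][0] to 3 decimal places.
End-effector x-axis (col 0 of R) = (-0.3536,-0.3536,-0.8660)
R[1][0] = -0.3536

-0.354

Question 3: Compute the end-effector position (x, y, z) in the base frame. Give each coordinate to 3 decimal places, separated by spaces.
after link 1: o_1 = (3.5355, 3.5355, 2.0000)
after link 2: o_2 = (4.5268, -1.1300, 3.5000)
after link 3: o_3 = (4.8804, -0.7765, 4.3660)
after link 4: o_4 = (5.6598, -5.6539, 3.5896)
after link 5: o_5 = (4.5991, -8.1288, -0.7406)

4.599 -8.129 -0.741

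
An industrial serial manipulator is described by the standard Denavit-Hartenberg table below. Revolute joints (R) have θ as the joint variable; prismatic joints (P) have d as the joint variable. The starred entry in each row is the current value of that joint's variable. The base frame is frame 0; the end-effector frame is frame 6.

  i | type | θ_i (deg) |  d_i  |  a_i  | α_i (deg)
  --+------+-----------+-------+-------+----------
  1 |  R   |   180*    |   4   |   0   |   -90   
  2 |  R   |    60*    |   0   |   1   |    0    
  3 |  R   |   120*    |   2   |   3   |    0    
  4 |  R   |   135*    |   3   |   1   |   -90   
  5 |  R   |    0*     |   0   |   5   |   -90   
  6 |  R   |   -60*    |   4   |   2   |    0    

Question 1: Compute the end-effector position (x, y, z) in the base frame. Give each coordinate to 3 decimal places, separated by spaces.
after link 1: o_1 = (0.0000, 0.0000, 4.0000)
after link 2: o_2 = (-0.5000, 0.0000, 3.1340)
after link 3: o_3 = (2.5000, -2.0000, 3.1340)
after link 4: o_4 = (1.7929, -5.0000, 3.8411)
after link 5: o_5 = (-1.7426, -5.0000, 7.3766)
after link 6: o_6 = (-3.6745, -1.0000, 6.8590)

-3.674 -1.000 6.859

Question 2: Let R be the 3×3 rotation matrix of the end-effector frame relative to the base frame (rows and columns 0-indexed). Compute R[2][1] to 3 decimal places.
End-effector y-axis (col 1 of R) = (-0.2588,0.0000,0.9659)
R[2][1] = 0.9659

0.966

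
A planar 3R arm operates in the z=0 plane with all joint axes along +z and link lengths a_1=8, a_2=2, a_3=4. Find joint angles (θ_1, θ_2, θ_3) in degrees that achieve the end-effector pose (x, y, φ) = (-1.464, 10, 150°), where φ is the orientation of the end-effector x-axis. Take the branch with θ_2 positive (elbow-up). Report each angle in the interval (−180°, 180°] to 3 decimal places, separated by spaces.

61.927 89.999 -1.926

wrist centre = target − a_3·(cos φ, sin φ) = (2.0001, 8.0000)
cos θ_2 = (68.0004−8²−2²)/(2·8·2) = 0.0000; θ_2 = 89.9993° (elbow-up)
β = atan2(8.0000,2.0001) = 75.9631°; ψ = atan2(2.0000,8.0000) = 14.0362°
θ_1 = β − ψ = 61.9269°
θ_3 = φ − θ_1 − θ_2 = -1.9261° (wrapped to (-180°,180°])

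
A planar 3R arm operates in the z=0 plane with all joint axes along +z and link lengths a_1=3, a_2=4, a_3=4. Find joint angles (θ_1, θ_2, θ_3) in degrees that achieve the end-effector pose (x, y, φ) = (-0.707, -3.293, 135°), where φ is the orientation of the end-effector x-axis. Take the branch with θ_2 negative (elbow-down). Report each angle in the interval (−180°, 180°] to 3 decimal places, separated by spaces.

wrist centre = target − a_3·(cos φ, sin φ) = (2.1214, -6.1214)
cos θ_2 = (41.9723−3²−4²)/(2·3·4) = 0.7072; θ_2 = -44.9941° (elbow-down)
β = atan2(-6.1214,2.1214) = -70.8859°; ψ = atan2(-2.8281,5.8287) = -25.8830°
θ_1 = β − ψ = -45.0029°
θ_3 = φ − θ_1 − θ_2 = -135.0031° (wrapped to (-180°,180°])

-45.003 -44.994 -135.003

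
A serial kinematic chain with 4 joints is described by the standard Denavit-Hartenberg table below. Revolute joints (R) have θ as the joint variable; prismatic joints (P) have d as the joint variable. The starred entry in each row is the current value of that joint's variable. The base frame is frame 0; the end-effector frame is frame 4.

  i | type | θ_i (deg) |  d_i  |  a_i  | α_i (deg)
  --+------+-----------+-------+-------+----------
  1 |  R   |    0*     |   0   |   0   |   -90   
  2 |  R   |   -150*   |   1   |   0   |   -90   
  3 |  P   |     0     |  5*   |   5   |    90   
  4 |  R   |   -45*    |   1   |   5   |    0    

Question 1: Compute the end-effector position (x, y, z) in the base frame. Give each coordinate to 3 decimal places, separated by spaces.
after link 1: o_1 = (0.0000, 0.0000, 0.0000)
after link 2: o_2 = (0.0000, 1.0000, 0.0000)
after link 3: o_3 = (-1.8301, 1.0000, 6.8301)
after link 4: o_4 = (-6.6598, 2.0000, 5.5360)

-6.660 2.000 5.536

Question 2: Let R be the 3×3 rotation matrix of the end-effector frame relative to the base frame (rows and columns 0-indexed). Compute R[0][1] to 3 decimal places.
-0.259

End-effector y-axis (col 1 of R) = (-0.2588,-0.0000,0.9659)
R[0][1] = -0.2588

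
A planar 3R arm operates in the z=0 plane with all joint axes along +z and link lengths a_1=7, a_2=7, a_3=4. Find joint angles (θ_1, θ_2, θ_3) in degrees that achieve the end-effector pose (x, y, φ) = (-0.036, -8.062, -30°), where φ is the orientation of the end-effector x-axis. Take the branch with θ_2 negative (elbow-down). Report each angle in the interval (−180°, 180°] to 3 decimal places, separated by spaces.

-60.001 -120.001 150.002

wrist centre = target − a_3·(cos φ, sin φ) = (-3.5001, -6.0620)
cos θ_2 = (48.9986−7²−7²)/(2·7·7) = -0.5000; θ_2 = -120.0010° (elbow-down)
β = atan2(-6.0620,-3.5001) = -120.0014°; ψ = atan2(-6.0621,3.4999) = -60.0005°
θ_1 = β − ψ = -60.0010°
θ_3 = φ − θ_1 − θ_2 = 150.0019° (wrapped to (-180°,180°])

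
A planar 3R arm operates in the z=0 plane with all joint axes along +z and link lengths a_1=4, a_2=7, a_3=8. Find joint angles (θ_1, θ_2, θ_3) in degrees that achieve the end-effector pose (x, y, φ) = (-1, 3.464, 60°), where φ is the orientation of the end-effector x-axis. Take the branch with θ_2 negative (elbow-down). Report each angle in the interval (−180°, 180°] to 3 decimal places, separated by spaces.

wrist centre = target − a_3·(cos φ, sin φ) = (-5.0000, -3.4642)
cos θ_2 = (37.0007−4²−7²)/(2·4·7) = -0.5000; θ_2 = -119.9992° (elbow-down)
β = atan2(-3.4642,-5.0000) = -145.2842°; ψ = atan2(-6.0622,0.5001) = -85.2842°
θ_1 = β − ψ = -60.0000°
θ_3 = φ − θ_1 − θ_2 = -120.0008° (wrapped to (-180°,180°])

-60.000 -119.999 -120.001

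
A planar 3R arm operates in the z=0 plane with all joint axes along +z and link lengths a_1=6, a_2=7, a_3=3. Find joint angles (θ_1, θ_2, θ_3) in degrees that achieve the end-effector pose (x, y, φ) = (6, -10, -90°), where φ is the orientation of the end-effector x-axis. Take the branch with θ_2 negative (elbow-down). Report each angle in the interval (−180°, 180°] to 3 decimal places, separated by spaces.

wrist centre = target − a_3·(cos φ, sin φ) = (6.0000, -7.0000)
cos θ_2 = (85.0000−6²−7²)/(2·6·7) = 0.0000; θ_2 = -90.0000° (elbow-down)
β = atan2(-7.0000,6.0000) = -49.3987°; ψ = atan2(-7.0000,6.0000) = -49.3987°
θ_1 = β − ψ = 0.0000°
θ_3 = φ − θ_1 − θ_2 = 0.0000° (wrapped to (-180°,180°])

0.000 -90.000 0.000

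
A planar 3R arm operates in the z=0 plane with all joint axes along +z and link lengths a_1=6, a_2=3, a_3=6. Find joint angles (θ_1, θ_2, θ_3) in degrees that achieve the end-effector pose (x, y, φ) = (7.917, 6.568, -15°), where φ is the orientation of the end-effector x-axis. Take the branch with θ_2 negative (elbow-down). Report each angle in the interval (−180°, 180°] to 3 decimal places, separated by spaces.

90.003 -45.014 -59.989

wrist centre = target − a_3·(cos φ, sin φ) = (2.1214, 8.1209)
cos θ_2 = (70.4498−6²−3²)/(2·6·3) = 0.7069; θ_2 = -45.0137° (elbow-down)
β = atan2(8.1209,2.1214) = 75.3597°; ψ = atan2(-2.1218,8.1208) = -14.6430°
θ_1 = β − ψ = 90.0027°
θ_3 = φ − θ_1 − θ_2 = -59.9890° (wrapped to (-180°,180°])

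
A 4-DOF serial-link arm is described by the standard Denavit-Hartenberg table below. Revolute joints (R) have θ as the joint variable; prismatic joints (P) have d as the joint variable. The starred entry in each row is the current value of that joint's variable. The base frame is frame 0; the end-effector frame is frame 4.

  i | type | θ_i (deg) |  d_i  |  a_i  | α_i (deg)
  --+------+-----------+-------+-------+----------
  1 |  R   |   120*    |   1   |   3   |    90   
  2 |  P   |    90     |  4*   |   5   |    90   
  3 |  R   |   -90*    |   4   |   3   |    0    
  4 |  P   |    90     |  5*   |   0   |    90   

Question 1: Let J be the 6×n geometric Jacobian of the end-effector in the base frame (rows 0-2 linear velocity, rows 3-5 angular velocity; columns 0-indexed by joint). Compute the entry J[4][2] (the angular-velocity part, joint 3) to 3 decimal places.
axis z_2 = (-0.5000,0.8660,-0.0000); lever o_n−o_2 = (-7.0981,6.2942,0.0000)
cross product → J_v[:, 2] = (0.0000,0.0000,3.0000)
J_ω[:, 2] = z_2
entry J[4][2] = 0.8660

0.866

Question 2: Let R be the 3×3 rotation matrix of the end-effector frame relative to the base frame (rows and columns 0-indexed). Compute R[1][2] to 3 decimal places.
-0.500

End-effector z-axis (col 2 of R) = (-0.8660,-0.5000,-0.0000)
R[1][2] = -0.5000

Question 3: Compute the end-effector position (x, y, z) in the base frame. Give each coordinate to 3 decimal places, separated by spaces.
-5.134 10.892 6.000

after link 1: o_1 = (-1.5000, 2.5981, 1.0000)
after link 2: o_2 = (1.9641, 4.5981, 6.0000)
after link 3: o_3 = (-2.6340, 6.5622, 6.0000)
after link 4: o_4 = (-5.1340, 10.8923, 6.0000)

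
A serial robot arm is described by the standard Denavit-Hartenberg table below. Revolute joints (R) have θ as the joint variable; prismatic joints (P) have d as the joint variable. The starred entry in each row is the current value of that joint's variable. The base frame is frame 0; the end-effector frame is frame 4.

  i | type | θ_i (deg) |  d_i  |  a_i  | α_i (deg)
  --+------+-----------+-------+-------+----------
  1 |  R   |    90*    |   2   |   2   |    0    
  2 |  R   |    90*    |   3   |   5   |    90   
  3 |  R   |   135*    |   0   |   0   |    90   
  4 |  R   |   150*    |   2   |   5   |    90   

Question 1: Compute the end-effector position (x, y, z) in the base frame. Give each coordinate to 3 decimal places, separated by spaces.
after link 1: o_1 = (0.0000, 2.0000, 2.0000)
after link 2: o_2 = (-5.0000, 2.0000, 5.0000)
after link 3: o_3 = (-5.0000, 2.0000, 5.0000)
after link 4: o_4 = (-9.4761, 4.5000, 3.3524)

-9.476 4.500 3.352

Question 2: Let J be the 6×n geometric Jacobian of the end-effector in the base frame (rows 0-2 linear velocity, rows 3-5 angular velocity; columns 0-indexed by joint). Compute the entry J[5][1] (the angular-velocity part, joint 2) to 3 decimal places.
axis z_1 = (0.0000,0.0000,1.0000); lever o_n−o_1 = (-9.4761,2.5000,1.3524)
cross product → J_v[:, 1] = (-2.5000,-9.4761,0.0000)
J_ω[:, 1] = z_1
entry J[5][1] = 1.0000

1.000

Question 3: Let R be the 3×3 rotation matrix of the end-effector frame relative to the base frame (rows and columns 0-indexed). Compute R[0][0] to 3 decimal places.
End-effector x-axis (col 0 of R) = (-0.6124,0.5000,-0.6124)
R[0][0] = -0.6124

-0.612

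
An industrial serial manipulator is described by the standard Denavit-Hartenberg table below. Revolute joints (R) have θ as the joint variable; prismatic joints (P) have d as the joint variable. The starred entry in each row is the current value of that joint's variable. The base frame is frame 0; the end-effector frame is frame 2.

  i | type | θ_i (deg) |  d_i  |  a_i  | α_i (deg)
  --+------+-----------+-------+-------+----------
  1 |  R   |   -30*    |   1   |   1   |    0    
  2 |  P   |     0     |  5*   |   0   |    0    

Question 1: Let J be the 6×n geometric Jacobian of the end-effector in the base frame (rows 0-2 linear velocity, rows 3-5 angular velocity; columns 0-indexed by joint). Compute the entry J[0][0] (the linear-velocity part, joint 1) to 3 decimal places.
axis z_0 = ẑ; lever o_n−o_0 = (0.8660,-0.5000,6.0000)
cross product → J_v[:, 0] = (0.5000,0.8660,-0.0000)
J_ω[:, 0] = z_0
entry J[0][0] = 0.5000

0.500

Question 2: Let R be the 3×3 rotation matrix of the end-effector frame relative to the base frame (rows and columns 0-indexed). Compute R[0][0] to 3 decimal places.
End-effector x-axis (col 0 of R) = (0.8660,-0.5000,0.0000)
R[0][0] = 0.8660

0.866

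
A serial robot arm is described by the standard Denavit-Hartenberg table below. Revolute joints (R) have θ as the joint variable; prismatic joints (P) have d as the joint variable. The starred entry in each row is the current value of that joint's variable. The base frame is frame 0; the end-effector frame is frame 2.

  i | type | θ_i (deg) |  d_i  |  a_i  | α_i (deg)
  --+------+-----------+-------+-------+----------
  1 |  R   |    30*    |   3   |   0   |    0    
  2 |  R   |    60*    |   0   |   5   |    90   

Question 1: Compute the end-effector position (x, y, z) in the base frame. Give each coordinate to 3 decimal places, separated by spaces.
0.000 5.000 3.000

after link 1: o_1 = (0.0000, 0.0000, 3.0000)
after link 2: o_2 = (0.0000, 5.0000, 3.0000)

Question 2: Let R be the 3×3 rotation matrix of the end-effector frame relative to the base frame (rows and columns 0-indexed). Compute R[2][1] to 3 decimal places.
1.000

End-effector y-axis (col 1 of R) = (-0.0000,0.0000,1.0000)
R[2][1] = 1.0000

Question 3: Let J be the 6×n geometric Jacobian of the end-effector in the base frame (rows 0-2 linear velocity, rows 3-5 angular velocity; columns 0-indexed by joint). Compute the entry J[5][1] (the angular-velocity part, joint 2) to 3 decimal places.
axis z_1 = (0.0000,0.0000,1.0000); lever o_n−o_1 = (0.0000,5.0000,0.0000)
cross product → J_v[:, 1] = (-5.0000,0.0000,0.0000)
J_ω[:, 1] = z_1
entry J[5][1] = 1.0000

1.000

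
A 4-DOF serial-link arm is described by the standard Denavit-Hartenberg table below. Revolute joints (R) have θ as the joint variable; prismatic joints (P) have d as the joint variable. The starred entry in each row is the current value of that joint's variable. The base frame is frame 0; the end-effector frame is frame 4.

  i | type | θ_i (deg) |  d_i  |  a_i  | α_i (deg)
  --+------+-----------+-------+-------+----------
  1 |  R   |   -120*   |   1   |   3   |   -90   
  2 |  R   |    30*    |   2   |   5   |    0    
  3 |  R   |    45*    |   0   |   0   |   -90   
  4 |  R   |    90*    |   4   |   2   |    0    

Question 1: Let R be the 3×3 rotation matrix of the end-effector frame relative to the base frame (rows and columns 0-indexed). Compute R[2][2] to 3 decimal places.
-0.259

End-effector z-axis (col 2 of R) = (0.4830,0.8365,-0.2588)
R[2][2] = -0.2588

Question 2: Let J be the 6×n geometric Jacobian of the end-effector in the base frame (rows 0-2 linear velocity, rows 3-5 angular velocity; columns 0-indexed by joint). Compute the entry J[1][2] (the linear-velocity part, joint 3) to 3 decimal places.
axis z_2 = (0.8660,-0.5000,0.0000); lever o_n−o_2 = (0.1998,4.3461,-1.0353)
cross product → J_v[:, 2] = (0.5176,0.8966,3.8637)
J_ω[:, 2] = z_2
entry J[1][2] = 0.8966

0.897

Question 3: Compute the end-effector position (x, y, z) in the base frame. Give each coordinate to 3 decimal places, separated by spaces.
-1.733 -3.002 -2.535

after link 1: o_1 = (-1.5000, -2.5981, 1.0000)
after link 2: o_2 = (-1.9330, -7.3481, -1.5000)
after link 3: o_3 = (-1.9330, -7.3481, -1.5000)
after link 4: o_4 = (-1.7332, -3.0020, -2.5353)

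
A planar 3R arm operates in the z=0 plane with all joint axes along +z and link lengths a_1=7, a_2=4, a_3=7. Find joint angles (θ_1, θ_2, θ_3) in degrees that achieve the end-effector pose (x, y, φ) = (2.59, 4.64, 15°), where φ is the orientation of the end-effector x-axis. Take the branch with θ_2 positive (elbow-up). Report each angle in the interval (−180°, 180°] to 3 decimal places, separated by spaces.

wrist centre = target − a_3·(cos φ, sin φ) = (-4.1715, 2.8283)
cos θ_2 = (25.4003−7²−4²)/(2·7·4) = -0.7071; θ_2 = 135.0024° (elbow-up)
β = atan2(2.8283,-4.1715) = 145.8627°; ψ = atan2(2.8283,4.1715) = 34.1379°
θ_1 = β − ψ = 111.7248°
θ_3 = φ − θ_1 − θ_2 = 128.2727° (wrapped to (-180°,180°])

111.725 135.002 128.273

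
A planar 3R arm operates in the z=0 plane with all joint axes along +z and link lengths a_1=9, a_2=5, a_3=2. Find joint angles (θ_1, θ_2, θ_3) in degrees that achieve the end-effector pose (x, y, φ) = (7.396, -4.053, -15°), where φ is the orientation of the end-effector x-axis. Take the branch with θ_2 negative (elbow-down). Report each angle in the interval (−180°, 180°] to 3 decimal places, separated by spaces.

wrist centre = target − a_3·(cos φ, sin φ) = (5.4641, -3.5354)
cos θ_2 = (42.3557−9²−5²)/(2·9·5) = -0.7072; θ_2 = -135.0042° (elbow-down)
β = atan2(-3.5354,5.4641) = -32.9033°; ψ = atan2(-3.5353,5.4642) = -32.9024°
θ_1 = β − ψ = -0.0009°
θ_3 = φ − θ_1 − θ_2 = 120.0051° (wrapped to (-180°,180°])

-0.001 -135.004 120.005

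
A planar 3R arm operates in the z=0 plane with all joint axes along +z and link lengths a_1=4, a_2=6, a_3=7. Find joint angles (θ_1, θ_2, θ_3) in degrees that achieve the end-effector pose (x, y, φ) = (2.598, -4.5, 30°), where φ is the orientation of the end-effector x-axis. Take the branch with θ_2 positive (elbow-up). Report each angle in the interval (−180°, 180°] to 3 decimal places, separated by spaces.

wrist centre = target − a_3·(cos φ, sin φ) = (-3.4642, -8.0000)
cos θ_2 = (76.0005−4²−6²)/(2·4·6) = 0.5000; θ_2 = 59.9993° (elbow-up)
β = atan2(-8.0000,-3.4642) = -113.4137°; ψ = atan2(5.1961,7.0001) = 36.5863°
θ_1 = β − ψ = -150.0000°
θ_3 = φ − θ_1 − θ_2 = 120.0007° (wrapped to (-180°,180°])

-150.000 59.999 120.001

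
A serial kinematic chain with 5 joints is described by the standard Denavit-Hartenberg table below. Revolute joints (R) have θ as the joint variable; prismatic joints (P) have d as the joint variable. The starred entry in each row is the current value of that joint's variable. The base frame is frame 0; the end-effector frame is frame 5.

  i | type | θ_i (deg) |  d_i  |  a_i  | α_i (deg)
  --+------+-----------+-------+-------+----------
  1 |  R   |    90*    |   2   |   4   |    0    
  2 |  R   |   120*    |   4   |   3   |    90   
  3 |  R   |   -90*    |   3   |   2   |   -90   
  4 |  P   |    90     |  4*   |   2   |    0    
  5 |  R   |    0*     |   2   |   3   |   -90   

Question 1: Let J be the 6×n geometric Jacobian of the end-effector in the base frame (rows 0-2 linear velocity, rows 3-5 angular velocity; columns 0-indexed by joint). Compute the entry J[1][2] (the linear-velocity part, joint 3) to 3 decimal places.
axis z_2 = (-0.5000,0.8660,0.0000); lever o_n−o_2 = (-4.1962,-4.7321,-2.0000)
cross product → J_v[:, 2] = (-1.7321,-1.0000,6.0000)
J_ω[:, 2] = z_2
entry J[1][2] = -1.0000

-1.000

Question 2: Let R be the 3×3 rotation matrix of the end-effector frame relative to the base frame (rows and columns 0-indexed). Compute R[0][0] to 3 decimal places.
End-effector x-axis (col 0 of R) = (0.5000,-0.8660,-0.0000)
R[0][0] = 0.5000

0.500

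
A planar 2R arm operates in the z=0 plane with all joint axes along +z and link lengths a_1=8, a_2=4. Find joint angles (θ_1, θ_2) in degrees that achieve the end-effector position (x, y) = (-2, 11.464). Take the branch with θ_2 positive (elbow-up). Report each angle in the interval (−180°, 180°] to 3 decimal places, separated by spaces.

89.999 30.004

cos θ_2 = (135.4233−8²−4²)/(2·8·4) = 0.8660; θ_2 = 30.0042° (elbow-up)
β = atan2(11.4640,-2.0000) = 99.8962°; ψ = atan2(2.0003,11.4640) = 9.8974°
θ_1 = β − ψ = 89.9987°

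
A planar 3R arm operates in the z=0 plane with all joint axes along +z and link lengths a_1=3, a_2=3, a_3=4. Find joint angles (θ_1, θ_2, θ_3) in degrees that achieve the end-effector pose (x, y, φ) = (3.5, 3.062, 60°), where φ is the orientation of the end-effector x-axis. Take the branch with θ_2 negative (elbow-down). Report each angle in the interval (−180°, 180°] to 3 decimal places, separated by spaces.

wrist centre = target − a_3·(cos φ, sin φ) = (1.5000, -0.4021)
cos θ_2 = (2.4117−3²−3²)/(2·3·3) = -0.8660; θ_2 = -149.9991° (elbow-down)
β = atan2(-0.4021,1.5000) = -15.0063°; ψ = atan2(-1.5000,0.4019) = -74.9995°
θ_1 = β − ψ = 59.9932°
θ_3 = φ − θ_1 − θ_2 = 150.0059° (wrapped to (-180°,180°])

59.993 -149.999 150.006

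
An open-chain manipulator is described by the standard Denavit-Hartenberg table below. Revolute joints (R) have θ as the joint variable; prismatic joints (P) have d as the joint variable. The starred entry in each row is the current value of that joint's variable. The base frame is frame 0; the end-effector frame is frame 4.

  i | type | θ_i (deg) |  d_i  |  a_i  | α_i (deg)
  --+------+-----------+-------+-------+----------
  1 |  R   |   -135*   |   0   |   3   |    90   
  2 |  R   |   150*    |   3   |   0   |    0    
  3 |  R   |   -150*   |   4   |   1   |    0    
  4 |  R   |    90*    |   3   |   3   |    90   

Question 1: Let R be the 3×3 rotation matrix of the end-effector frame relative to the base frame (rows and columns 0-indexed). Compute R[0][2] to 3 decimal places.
-0.707

End-effector z-axis (col 2 of R) = (-0.7071,-0.7071,-0.0000)
R[0][2] = -0.7071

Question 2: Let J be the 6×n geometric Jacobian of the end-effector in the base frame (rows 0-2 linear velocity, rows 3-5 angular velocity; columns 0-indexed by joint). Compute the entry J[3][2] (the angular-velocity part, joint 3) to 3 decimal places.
-0.707

axis z_2 = (-0.7071,0.7071,0.0000); lever o_n−o_2 = (-5.6569,4.2426,3.0000)
cross product → J_v[:, 2] = (2.1213,2.1213,1.0000)
J_ω[:, 2] = z_2
entry J[3][2] = -0.7071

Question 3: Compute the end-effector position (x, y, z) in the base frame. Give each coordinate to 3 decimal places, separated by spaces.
after link 1: o_1 = (-2.1213, -2.1213, 0.0000)
after link 2: o_2 = (-4.2426, -0.0000, 0.0000)
after link 3: o_3 = (-7.7782, 2.1213, 0.0000)
after link 4: o_4 = (-9.8995, 4.2426, 3.0000)

-9.899 4.243 3.000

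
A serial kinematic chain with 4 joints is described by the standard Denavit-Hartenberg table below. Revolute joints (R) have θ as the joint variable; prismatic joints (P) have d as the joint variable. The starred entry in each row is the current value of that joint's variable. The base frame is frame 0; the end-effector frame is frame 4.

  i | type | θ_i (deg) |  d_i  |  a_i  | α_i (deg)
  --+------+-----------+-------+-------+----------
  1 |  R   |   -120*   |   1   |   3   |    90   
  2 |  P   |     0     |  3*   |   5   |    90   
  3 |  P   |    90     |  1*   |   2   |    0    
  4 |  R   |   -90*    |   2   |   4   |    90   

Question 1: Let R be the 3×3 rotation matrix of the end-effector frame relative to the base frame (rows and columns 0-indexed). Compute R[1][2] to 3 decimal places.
-0.500

End-effector z-axis (col 2 of R) = (0.8660,-0.5000,-0.0000)
R[1][2] = -0.5000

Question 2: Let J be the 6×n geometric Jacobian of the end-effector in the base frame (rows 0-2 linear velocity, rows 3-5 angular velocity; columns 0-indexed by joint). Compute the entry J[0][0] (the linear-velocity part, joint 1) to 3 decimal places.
axis z_0 = ẑ; lever o_n−o_0 = (-10.3301,-7.8923,-2.0000)
cross product → J_v[:, 0] = (7.8923,-10.3301,0.0000)
J_ω[:, 0] = z_0
entry J[0][0] = 7.8923

7.892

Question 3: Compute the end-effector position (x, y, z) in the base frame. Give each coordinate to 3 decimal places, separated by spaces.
-10.330 -7.892 -2.000

after link 1: o_1 = (-1.5000, -2.5981, 1.0000)
after link 2: o_2 = (-6.5981, -5.4282, 1.0000)
after link 3: o_3 = (-8.3301, -4.4282, 0.0000)
after link 4: o_4 = (-10.3301, -7.8923, -2.0000)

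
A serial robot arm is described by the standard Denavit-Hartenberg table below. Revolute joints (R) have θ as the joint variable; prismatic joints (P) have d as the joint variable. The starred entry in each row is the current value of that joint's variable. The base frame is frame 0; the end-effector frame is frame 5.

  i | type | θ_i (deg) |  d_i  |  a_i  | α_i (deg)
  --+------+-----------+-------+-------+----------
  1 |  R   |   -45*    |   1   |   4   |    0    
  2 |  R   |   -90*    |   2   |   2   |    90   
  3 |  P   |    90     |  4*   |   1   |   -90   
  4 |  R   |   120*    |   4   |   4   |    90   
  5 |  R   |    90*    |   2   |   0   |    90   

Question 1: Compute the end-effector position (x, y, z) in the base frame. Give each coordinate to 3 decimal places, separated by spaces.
after link 1: o_1 = (2.8284, -2.8284, 1.0000)
after link 2: o_2 = (1.4142, -4.2426, 3.0000)
after link 3: o_3 = (-1.4142, -1.4142, 4.0000)
after link 4: o_4 = (3.8637, -1.0353, 2.0000)
after link 5: o_5 = (4.5708, -1.7424, 3.7321)

4.571 -1.742 3.732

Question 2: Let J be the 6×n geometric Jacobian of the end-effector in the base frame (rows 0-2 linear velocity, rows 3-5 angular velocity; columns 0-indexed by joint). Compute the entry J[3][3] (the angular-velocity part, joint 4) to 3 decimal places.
0.707

axis z_3 = (0.7071,0.7071,0.0000); lever o_n−o_3 = (5.9850,-0.3282,-0.2679)
cross product → J_v[:, 3] = (-0.1895,0.1895,-4.4641)
J_ω[:, 3] = z_3
entry J[3][3] = 0.7071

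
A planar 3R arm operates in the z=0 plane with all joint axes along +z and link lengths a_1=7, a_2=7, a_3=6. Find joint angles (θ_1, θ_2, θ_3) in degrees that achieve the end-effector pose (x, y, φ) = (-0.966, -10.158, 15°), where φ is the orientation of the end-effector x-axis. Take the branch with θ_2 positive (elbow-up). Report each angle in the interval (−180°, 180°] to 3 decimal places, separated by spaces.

-135.005 30.007 119.997

wrist centre = target − a_3·(cos φ, sin φ) = (-6.7616, -11.7109)
cos θ_2 = (182.8641−7²−7²)/(2·7·7) = 0.8660; θ_2 = 30.0074° (elbow-up)
β = atan2(-11.7109,-6.7616) = -120.0009°; ψ = atan2(3.5008,13.0617) = 15.0037°
θ_1 = β − ψ = -135.0047°
θ_3 = φ − θ_1 − θ_2 = 119.9972° (wrapped to (-180°,180°])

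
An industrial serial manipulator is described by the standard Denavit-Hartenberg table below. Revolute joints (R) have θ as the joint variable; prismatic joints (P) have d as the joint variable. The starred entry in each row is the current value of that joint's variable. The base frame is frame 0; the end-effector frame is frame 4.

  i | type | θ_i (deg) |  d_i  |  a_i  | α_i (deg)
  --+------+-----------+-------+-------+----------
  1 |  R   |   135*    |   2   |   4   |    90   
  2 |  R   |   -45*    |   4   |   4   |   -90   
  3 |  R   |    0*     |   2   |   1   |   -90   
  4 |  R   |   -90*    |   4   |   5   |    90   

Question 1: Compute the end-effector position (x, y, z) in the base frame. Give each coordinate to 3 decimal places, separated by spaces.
after link 1: o_1 = (-2.8284, 2.8284, 2.0000)
after link 2: o_2 = (-2.0000, 7.6569, -0.8284)
after link 3: o_3 = (-3.5000, 9.1569, -0.1213)
after link 4: o_4 = (-8.8284, 8.8284, 3.4142)

-8.828 8.828 3.414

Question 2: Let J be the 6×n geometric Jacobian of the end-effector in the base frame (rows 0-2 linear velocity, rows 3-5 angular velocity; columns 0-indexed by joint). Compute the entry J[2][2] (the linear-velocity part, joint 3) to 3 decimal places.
axis z_2 = (-0.5000,0.5000,0.7071); lever o_n−o_2 = (-6.8284,1.1716,4.2426)
cross product → J_v[:, 2] = (1.2929,-2.7071,2.8284)
J_ω[:, 2] = z_2
entry J[2][2] = 2.8284

2.828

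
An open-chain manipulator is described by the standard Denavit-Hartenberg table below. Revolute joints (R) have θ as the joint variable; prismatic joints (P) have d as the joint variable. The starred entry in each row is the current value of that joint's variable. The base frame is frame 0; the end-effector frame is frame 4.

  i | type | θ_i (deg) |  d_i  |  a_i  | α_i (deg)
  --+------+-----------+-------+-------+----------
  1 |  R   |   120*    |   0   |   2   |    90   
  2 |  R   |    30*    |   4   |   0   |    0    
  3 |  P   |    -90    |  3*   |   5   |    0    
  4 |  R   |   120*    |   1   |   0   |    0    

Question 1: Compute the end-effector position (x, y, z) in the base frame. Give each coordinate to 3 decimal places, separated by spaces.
after link 1: o_1 = (-1.0000, 1.7321, 0.0000)
after link 2: o_2 = (2.4641, 3.7321, 0.0000)
after link 3: o_3 = (3.8122, 7.3971, -4.3301)
after link 4: o_4 = (4.6782, 7.8971, -4.3301)

4.678 7.897 -4.330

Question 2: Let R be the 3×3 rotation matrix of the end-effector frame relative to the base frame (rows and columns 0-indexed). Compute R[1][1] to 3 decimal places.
End-effector y-axis (col 1 of R) = (0.4330,-0.7500,0.5000)
R[1][1] = -0.7500

-0.750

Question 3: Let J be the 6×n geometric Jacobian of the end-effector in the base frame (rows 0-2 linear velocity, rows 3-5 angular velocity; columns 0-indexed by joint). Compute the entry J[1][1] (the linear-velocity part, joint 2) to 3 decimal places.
3.750

axis z_1 = (0.8660,0.5000,0.0000); lever o_n−o_1 = (5.6782,6.1651,-4.3301)
cross product → J_v[:, 1] = (-2.1651,3.7500,2.5000)
J_ω[:, 1] = z_1
entry J[1][1] = 3.7500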